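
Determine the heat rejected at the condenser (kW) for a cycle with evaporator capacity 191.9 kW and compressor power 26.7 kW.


Q_cond = Q_evap + W
Q_cond = 191.9 + 26.7
Q_cond = 218.6 kW

218.6


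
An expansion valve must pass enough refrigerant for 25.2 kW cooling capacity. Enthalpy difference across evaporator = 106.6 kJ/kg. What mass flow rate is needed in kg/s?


m_dot = Q / dh
m_dot = 25.2 / 106.6
m_dot = 0.2364 kg/s

0.2364


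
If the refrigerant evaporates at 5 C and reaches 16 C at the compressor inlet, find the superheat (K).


Superheat = T_suction - T_evap
Superheat = 16 - (5)
Superheat = 11 K

11


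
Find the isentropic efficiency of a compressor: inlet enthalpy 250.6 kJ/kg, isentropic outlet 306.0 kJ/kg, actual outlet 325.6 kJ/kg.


dh_ideal = 306.0 - 250.6 = 55.4 kJ/kg
dh_actual = 325.6 - 250.6 = 75.0 kJ/kg
eta_s = dh_ideal / dh_actual = 55.4 / 75.0
eta_s = 0.7387

0.7387


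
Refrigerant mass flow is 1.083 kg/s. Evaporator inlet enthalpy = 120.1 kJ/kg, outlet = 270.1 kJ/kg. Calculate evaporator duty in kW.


dh = 270.1 - 120.1 = 150.0 kJ/kg
Q_evap = m_dot * dh = 1.083 * 150.0
Q_evap = 162.45 kW

162.45


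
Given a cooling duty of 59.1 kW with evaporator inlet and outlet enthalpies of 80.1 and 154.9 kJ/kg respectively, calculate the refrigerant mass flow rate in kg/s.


dh = 154.9 - 80.1 = 74.8 kJ/kg
m_dot = Q / dh = 59.1 / 74.8 = 0.7901 kg/s

0.7901


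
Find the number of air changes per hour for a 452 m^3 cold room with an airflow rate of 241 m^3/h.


ACH = flow / volume
ACH = 241 / 452
ACH = 0.533

0.533


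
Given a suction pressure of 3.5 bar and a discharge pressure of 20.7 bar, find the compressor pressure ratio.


PR = P_high / P_low
PR = 20.7 / 3.5
PR = 5.914

5.914


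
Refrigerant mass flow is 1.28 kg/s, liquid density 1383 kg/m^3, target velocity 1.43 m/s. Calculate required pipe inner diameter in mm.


A = m_dot / (rho * v) = 1.28 / (1383 * 1.43) = 0.0006472197362 m^2
d = sqrt(4*A/pi) * 1000
d = 28.7 mm

28.7


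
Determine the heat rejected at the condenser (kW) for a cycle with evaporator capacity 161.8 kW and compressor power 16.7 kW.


Q_cond = Q_evap + W
Q_cond = 161.8 + 16.7
Q_cond = 178.5 kW

178.5


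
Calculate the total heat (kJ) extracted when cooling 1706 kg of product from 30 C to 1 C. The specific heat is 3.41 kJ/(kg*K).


dT = 30 - (1) = 29 K
Q = m * cp * dT = 1706 * 3.41 * 29
Q = 168706 kJ

168706


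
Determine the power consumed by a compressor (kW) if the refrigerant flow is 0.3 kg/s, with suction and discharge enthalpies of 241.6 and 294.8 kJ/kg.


dh = 294.8 - 241.6 = 53.2 kJ/kg
W = m_dot * dh = 0.3 * 53.2 = 15.96 kW

15.96


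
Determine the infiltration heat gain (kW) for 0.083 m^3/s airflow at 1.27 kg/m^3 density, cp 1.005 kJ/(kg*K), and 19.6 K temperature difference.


Q = V_dot * rho * cp * dT
Q = 0.083 * 1.27 * 1.005 * 19.6
Q = 2.076 kW

2.076


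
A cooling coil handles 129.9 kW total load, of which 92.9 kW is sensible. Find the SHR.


SHR = Q_sensible / Q_total
SHR = 92.9 / 129.9
SHR = 0.715

0.715


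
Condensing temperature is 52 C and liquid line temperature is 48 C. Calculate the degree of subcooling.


Subcooling = T_cond - T_liquid
Subcooling = 52 - 48
Subcooling = 4 K

4


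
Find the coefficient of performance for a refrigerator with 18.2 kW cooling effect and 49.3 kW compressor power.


COP = Q_evap / W
COP = 18.2 / 49.3
COP = 0.369

0.369


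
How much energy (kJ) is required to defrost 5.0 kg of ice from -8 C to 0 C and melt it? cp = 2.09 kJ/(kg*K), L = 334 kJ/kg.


Sensible heat = cp * dT = 2.09 * 8 = 16.72 kJ/kg
Total per kg = 16.72 + 334 = 350.72 kJ/kg
Q = m * total = 5.0 * 350.72
Q = 1753.6 kJ

1753.6


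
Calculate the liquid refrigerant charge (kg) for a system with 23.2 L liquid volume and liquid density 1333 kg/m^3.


Charge = V * rho / 1000
Charge = 23.2 * 1333 / 1000
Charge = 30.93 kg

30.93


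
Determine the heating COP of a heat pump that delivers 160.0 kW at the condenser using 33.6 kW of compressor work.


COP_hp = Q_cond / W
COP_hp = 160.0 / 33.6
COP_hp = 4.762

4.762


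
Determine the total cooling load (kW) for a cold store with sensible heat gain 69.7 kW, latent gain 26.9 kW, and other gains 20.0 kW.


Q_total = Q_s + Q_l + Q_misc
Q_total = 69.7 + 26.9 + 20.0
Q_total = 116.6 kW

116.6


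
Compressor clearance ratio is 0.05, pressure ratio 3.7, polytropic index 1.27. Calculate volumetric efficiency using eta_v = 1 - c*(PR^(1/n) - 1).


PR^(1/n) = 3.7^(1/1.27) = 2.80157938
eta_v = 1 - 0.05 * (2.80157938 - 1)
eta_v = 0.9099

0.9099


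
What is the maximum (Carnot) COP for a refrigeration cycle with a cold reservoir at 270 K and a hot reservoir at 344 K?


dT = 344 - 270 = 74 K
COP_carnot = T_cold / dT = 270 / 74
COP_carnot = 3.649

3.649


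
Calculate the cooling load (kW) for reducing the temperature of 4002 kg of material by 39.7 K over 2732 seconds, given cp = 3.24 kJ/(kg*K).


Q = m * cp * dT / t
Q = 4002 * 3.24 * 39.7 / 2732
Q = 188.422 kW

188.422


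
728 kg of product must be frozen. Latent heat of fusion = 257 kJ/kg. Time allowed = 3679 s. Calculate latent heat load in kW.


Q_lat = m * h_fg / t
Q_lat = 728 * 257 / 3679
Q_lat = 50.86 kW

50.86


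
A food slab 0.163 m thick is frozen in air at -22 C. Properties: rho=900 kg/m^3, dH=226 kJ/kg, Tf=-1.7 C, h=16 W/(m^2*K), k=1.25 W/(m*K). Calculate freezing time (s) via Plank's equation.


dT = -1.7 - (-22) = 20.3 K
term1 = a/(2h) = 0.163/(2*16) = 0.00509375
term2 = a^2/(8k) = 0.163^2/(8*1.25) = 0.0026569
t = rho*dH*1000/dT * (term1 + term2)
t = 900*226*1000/20.3 * (0.00509375 + 0.0026569)
t = 77659 s

77659


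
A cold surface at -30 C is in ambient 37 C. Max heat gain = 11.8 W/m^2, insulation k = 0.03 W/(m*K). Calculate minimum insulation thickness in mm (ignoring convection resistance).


dT = 37 - (-30) = 67 K
thickness = k * dT / q_max * 1000
thickness = 0.03 * 67 / 11.8 * 1000
thickness = 170.3 mm

170.3


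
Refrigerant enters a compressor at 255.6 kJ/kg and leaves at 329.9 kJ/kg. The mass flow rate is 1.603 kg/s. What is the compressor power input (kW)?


dh = 329.9 - 255.6 = 74.3 kJ/kg
W = m_dot * dh = 1.603 * 74.3 = 119.1 kW

119.1


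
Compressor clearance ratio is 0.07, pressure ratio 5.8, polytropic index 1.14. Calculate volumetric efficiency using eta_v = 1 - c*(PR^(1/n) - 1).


PR^(1/n) = 5.8^(1/1.14) = 4.67383825
eta_v = 1 - 0.07 * (4.67383825 - 1)
eta_v = 0.7428

0.7428


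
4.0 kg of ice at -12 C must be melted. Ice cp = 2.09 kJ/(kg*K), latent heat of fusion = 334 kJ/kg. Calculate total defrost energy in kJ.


Sensible heat = cp * dT = 2.09 * 12 = 25.08 kJ/kg
Total per kg = 25.08 + 334 = 359.08 kJ/kg
Q = m * total = 4.0 * 359.08
Q = 1436.3 kJ

1436.3


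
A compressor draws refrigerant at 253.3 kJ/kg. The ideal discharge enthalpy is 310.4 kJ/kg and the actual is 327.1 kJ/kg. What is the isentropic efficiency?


dh_ideal = 310.4 - 253.3 = 57.1 kJ/kg
dh_actual = 327.1 - 253.3 = 73.8 kJ/kg
eta_s = dh_ideal / dh_actual = 57.1 / 73.8
eta_s = 0.7737

0.7737


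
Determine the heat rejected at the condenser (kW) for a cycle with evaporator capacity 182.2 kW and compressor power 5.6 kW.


Q_cond = Q_evap + W
Q_cond = 182.2 + 5.6
Q_cond = 187.8 kW

187.8


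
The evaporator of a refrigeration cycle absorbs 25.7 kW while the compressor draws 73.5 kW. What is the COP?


COP = Q_evap / W
COP = 25.7 / 73.5
COP = 0.35

0.35


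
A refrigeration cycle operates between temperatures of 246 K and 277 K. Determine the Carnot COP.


dT = 277 - 246 = 31 K
COP_carnot = T_cold / dT = 246 / 31
COP_carnot = 7.935

7.935


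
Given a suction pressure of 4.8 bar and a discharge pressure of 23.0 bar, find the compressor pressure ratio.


PR = P_high / P_low
PR = 23.0 / 4.8
PR = 4.792

4.792


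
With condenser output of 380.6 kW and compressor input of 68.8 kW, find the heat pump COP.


COP_hp = Q_cond / W
COP_hp = 380.6 / 68.8
COP_hp = 5.532

5.532


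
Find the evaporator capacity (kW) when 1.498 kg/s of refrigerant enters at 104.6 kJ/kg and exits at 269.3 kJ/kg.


dh = 269.3 - 104.6 = 164.7 kJ/kg
Q_evap = m_dot * dh = 1.498 * 164.7
Q_evap = 246.72 kW

246.72


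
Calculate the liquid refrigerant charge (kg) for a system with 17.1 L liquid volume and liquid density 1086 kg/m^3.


Charge = V * rho / 1000
Charge = 17.1 * 1086 / 1000
Charge = 18.57 kg

18.57


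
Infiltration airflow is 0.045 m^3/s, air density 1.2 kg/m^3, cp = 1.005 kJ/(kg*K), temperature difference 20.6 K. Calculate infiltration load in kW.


Q = V_dot * rho * cp * dT
Q = 0.045 * 1.2 * 1.005 * 20.6
Q = 1.118 kW

1.118


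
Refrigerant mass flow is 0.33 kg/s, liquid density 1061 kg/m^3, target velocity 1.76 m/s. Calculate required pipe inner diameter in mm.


A = m_dot / (rho * v) = 0.33 / (1061 * 1.76) = 0.0001767200754 m^2
d = sqrt(4*A/pi) * 1000
d = 15.0 mm

15.0


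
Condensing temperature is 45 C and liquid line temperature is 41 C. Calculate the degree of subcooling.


Subcooling = T_cond - T_liquid
Subcooling = 45 - 41
Subcooling = 4 K

4


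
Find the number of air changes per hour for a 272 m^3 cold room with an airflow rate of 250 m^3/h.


ACH = flow / volume
ACH = 250 / 272
ACH = 0.919

0.919


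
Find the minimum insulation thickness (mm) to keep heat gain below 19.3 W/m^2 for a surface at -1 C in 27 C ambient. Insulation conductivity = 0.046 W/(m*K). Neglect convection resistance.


dT = 27 - (-1) = 28 K
thickness = k * dT / q_max * 1000
thickness = 0.046 * 28 / 19.3 * 1000
thickness = 66.7 mm

66.7


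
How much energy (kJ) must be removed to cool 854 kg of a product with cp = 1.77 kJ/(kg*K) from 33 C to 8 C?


dT = 33 - (8) = 25 K
Q = m * cp * dT = 854 * 1.77 * 25
Q = 37790 kJ

37790


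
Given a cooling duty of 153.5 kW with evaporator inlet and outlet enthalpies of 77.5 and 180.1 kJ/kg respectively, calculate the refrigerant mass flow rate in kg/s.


dh = 180.1 - 77.5 = 102.6 kJ/kg
m_dot = Q / dh = 153.5 / 102.6 = 1.4961 kg/s

1.4961


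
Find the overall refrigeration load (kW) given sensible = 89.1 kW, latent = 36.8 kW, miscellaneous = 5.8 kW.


Q_total = Q_s + Q_l + Q_misc
Q_total = 89.1 + 36.8 + 5.8
Q_total = 131.7 kW

131.7


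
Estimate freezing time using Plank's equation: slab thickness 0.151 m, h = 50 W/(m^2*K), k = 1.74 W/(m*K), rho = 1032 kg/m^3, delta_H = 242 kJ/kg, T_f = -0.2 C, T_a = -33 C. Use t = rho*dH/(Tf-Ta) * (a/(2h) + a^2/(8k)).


dT = -0.2 - (-33) = 32.8 K
term1 = a/(2h) = 0.151/(2*50) = 0.00151
term2 = a^2/(8k) = 0.151^2/(8*1.74) = 0.001638002874
t = rho*dH*1000/dT * (term1 + term2)
t = 1032*242*1000/32.8 * (0.00151 + 0.001638002874)
t = 23969 s

23969


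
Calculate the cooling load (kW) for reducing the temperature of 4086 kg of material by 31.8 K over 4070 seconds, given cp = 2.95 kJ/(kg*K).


Q = m * cp * dT / t
Q = 4086 * 2.95 * 31.8 / 4070
Q = 94.179 kW

94.179


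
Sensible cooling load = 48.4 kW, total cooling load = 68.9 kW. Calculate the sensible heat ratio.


SHR = Q_sensible / Q_total
SHR = 48.4 / 68.9
SHR = 0.702

0.702


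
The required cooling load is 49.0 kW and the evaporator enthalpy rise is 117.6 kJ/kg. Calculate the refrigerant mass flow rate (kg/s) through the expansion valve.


m_dot = Q / dh
m_dot = 49.0 / 117.6
m_dot = 0.4167 kg/s

0.4167


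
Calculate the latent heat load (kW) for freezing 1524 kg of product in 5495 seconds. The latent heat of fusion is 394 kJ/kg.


Q_lat = m * h_fg / t
Q_lat = 1524 * 394 / 5495
Q_lat = 109.27 kW

109.27


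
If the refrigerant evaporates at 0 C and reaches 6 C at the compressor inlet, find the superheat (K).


Superheat = T_suction - T_evap
Superheat = 6 - (0)
Superheat = 6 K

6


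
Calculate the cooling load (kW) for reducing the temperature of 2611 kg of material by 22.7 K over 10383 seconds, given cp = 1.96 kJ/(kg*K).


Q = m * cp * dT / t
Q = 2611 * 1.96 * 22.7 / 10383
Q = 11.188 kW

11.188


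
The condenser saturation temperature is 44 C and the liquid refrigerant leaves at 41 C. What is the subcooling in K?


Subcooling = T_cond - T_liquid
Subcooling = 44 - 41
Subcooling = 3 K

3


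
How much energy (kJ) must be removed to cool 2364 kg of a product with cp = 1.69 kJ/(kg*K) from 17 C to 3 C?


dT = 17 - (3) = 14 K
Q = m * cp * dT = 2364 * 1.69 * 14
Q = 55932 kJ

55932


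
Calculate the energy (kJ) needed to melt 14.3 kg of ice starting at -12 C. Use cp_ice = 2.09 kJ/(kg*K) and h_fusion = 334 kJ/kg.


Sensible heat = cp * dT = 2.09 * 12 = 25.08 kJ/kg
Total per kg = 25.08 + 334 = 359.08 kJ/kg
Q = m * total = 14.3 * 359.08
Q = 5134.8 kJ

5134.8


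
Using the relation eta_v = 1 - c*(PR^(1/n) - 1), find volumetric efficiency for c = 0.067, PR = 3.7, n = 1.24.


PR^(1/n) = 3.7^(1/1.24) = 2.8722828
eta_v = 1 - 0.067 * (2.8722828 - 1)
eta_v = 0.8746

0.8746


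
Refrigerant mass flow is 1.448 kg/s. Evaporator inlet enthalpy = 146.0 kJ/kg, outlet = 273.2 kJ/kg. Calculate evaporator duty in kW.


dh = 273.2 - 146.0 = 127.2 kJ/kg
Q_evap = m_dot * dh = 1.448 * 127.2
Q_evap = 184.19 kW

184.19


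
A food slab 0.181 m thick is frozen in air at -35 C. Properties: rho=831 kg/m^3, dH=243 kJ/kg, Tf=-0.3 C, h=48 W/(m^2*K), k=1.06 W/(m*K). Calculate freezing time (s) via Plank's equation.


dT = -0.3 - (-35) = 34.7 K
term1 = a/(2h) = 0.181/(2*48) = 0.001885416667
term2 = a^2/(8k) = 0.181^2/(8*1.06) = 0.003863325472
t = rho*dH*1000/dT * (term1 + term2)
t = 831*243*1000/34.7 * (0.001885416667 + 0.003863325472)
t = 33454 s

33454


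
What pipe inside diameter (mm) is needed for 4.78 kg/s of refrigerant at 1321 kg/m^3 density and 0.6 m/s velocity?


A = m_dot / (rho * v) = 4.78 / (1321 * 0.6) = 0.006030784759 m^2
d = sqrt(4*A/pi) * 1000
d = 87.6 mm

87.6


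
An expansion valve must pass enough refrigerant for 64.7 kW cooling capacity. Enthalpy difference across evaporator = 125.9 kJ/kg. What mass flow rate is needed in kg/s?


m_dot = Q / dh
m_dot = 64.7 / 125.9
m_dot = 0.5139 kg/s

0.5139


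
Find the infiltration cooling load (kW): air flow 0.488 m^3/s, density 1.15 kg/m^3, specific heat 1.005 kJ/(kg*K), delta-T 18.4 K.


Q = V_dot * rho * cp * dT
Q = 0.488 * 1.15 * 1.005 * 18.4
Q = 10.378 kW

10.378


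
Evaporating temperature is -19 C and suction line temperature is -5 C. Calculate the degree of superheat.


Superheat = T_suction - T_evap
Superheat = -5 - (-19)
Superheat = 14 K

14


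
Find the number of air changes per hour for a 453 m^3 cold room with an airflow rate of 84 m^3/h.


ACH = flow / volume
ACH = 84 / 453
ACH = 0.185

0.185


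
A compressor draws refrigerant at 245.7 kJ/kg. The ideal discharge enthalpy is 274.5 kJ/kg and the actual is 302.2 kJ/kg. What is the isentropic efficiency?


dh_ideal = 274.5 - 245.7 = 28.8 kJ/kg
dh_actual = 302.2 - 245.7 = 56.5 kJ/kg
eta_s = dh_ideal / dh_actual = 28.8 / 56.5
eta_s = 0.5097

0.5097


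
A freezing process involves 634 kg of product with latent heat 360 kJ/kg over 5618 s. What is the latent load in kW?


Q_lat = m * h_fg / t
Q_lat = 634 * 360 / 5618
Q_lat = 40.63 kW

40.63


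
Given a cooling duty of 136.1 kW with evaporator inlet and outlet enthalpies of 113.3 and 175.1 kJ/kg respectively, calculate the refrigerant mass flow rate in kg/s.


dh = 175.1 - 113.3 = 61.8 kJ/kg
m_dot = Q / dh = 136.1 / 61.8 = 2.2023 kg/s

2.2023


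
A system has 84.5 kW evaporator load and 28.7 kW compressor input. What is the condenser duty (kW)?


Q_cond = Q_evap + W
Q_cond = 84.5 + 28.7
Q_cond = 113.2 kW

113.2


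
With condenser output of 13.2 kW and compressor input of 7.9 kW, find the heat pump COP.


COP_hp = Q_cond / W
COP_hp = 13.2 / 7.9
COP_hp = 1.671

1.671


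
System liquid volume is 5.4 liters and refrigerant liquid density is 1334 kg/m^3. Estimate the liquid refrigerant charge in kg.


Charge = V * rho / 1000
Charge = 5.4 * 1334 / 1000
Charge = 7.2 kg

7.2


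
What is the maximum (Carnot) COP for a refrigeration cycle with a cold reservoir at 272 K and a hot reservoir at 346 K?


dT = 346 - 272 = 74 K
COP_carnot = T_cold / dT = 272 / 74
COP_carnot = 3.676

3.676


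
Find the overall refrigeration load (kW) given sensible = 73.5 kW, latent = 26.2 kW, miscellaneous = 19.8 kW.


Q_total = Q_s + Q_l + Q_misc
Q_total = 73.5 + 26.2 + 19.8
Q_total = 119.5 kW

119.5


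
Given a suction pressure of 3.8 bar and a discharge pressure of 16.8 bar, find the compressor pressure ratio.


PR = P_high / P_low
PR = 16.8 / 3.8
PR = 4.421

4.421


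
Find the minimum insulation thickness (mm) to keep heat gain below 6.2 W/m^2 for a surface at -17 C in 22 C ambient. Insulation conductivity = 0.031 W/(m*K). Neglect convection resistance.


dT = 22 - (-17) = 39 K
thickness = k * dT / q_max * 1000
thickness = 0.031 * 39 / 6.2 * 1000
thickness = 195.0 mm

195.0


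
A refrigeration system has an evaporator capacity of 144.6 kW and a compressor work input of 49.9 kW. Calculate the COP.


COP = Q_evap / W
COP = 144.6 / 49.9
COP = 2.898

2.898


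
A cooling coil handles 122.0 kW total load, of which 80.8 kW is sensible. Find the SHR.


SHR = Q_sensible / Q_total
SHR = 80.8 / 122.0
SHR = 0.662

0.662


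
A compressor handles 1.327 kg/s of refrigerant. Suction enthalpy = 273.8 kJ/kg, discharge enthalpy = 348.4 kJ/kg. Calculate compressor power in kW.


dh = 348.4 - 273.8 = 74.6 kJ/kg
W = m_dot * dh = 1.327 * 74.6 = 98.99 kW

98.99


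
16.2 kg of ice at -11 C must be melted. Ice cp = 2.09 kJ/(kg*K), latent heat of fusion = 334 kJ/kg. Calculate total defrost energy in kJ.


Sensible heat = cp * dT = 2.09 * 11 = 22.99 kJ/kg
Total per kg = 22.99 + 334 = 356.99 kJ/kg
Q = m * total = 16.2 * 356.99
Q = 5783.2 kJ

5783.2


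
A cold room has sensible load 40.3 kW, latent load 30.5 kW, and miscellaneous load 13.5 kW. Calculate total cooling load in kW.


Q_total = Q_s + Q_l + Q_misc
Q_total = 40.3 + 30.5 + 13.5
Q_total = 84.3 kW

84.3


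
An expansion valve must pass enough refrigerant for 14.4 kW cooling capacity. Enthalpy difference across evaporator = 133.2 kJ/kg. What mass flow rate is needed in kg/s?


m_dot = Q / dh
m_dot = 14.4 / 133.2
m_dot = 0.1081 kg/s

0.1081


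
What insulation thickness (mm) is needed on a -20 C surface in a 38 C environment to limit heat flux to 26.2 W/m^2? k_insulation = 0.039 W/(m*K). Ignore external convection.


dT = 38 - (-20) = 58 K
thickness = k * dT / q_max * 1000
thickness = 0.039 * 58 / 26.2 * 1000
thickness = 86.3 mm

86.3


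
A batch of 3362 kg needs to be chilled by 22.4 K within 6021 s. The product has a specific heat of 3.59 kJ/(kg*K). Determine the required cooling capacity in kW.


Q = m * cp * dT / t
Q = 3362 * 3.59 * 22.4 / 6021
Q = 44.903 kW

44.903


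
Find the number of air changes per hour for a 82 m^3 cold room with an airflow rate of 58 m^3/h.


ACH = flow / volume
ACH = 58 / 82
ACH = 0.707

0.707


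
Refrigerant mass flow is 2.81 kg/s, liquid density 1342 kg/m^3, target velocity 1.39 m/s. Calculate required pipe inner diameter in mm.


A = m_dot / (rho * v) = 2.81 / (1342 * 1.39) = 0.00150639548 m^2
d = sqrt(4*A/pi) * 1000
d = 43.8 mm

43.8


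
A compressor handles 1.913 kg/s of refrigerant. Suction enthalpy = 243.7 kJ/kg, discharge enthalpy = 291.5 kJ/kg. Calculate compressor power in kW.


dh = 291.5 - 243.7 = 47.8 kJ/kg
W = m_dot * dh = 1.913 * 47.8 = 91.44 kW

91.44


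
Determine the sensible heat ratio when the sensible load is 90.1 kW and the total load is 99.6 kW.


SHR = Q_sensible / Q_total
SHR = 90.1 / 99.6
SHR = 0.905

0.905


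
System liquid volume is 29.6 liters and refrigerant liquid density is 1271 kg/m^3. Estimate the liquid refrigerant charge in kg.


Charge = V * rho / 1000
Charge = 29.6 * 1271 / 1000
Charge = 37.62 kg

37.62


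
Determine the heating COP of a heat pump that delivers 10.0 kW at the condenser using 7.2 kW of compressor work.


COP_hp = Q_cond / W
COP_hp = 10.0 / 7.2
COP_hp = 1.389

1.389


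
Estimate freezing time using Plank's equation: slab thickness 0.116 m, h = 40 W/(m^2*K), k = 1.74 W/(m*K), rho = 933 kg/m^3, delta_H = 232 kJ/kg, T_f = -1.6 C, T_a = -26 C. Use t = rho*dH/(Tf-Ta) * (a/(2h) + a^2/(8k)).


dT = -1.6 - (-26) = 24.4 K
term1 = a/(2h) = 0.116/(2*40) = 0.00145
term2 = a^2/(8k) = 0.116^2/(8*1.74) = 0.0009666666667
t = rho*dH*1000/dT * (term1 + term2)
t = 933*232*1000/24.4 * (0.00145 + 0.0009666666667)
t = 21439 s

21439


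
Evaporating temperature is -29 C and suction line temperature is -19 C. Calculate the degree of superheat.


Superheat = T_suction - T_evap
Superheat = -19 - (-29)
Superheat = 10 K

10


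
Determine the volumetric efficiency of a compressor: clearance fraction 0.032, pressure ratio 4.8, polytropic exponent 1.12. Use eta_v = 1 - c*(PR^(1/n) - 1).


PR^(1/n) = 4.8^(1/1.12) = 4.05743064
eta_v = 1 - 0.032 * (4.05743064 - 1)
eta_v = 0.9022

0.9022


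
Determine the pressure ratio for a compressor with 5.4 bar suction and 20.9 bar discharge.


PR = P_high / P_low
PR = 20.9 / 5.4
PR = 3.87

3.87


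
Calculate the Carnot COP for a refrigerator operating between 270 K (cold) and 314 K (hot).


dT = 314 - 270 = 44 K
COP_carnot = T_cold / dT = 270 / 44
COP_carnot = 6.136

6.136


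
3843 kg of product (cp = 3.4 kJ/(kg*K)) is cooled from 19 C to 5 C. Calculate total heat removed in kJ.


dT = 19 - (5) = 14 K
Q = m * cp * dT = 3843 * 3.4 * 14
Q = 182927 kJ

182927


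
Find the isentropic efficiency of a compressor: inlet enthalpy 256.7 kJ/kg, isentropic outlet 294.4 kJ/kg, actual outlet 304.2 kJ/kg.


dh_ideal = 294.4 - 256.7 = 37.7 kJ/kg
dh_actual = 304.2 - 256.7 = 47.5 kJ/kg
eta_s = dh_ideal / dh_actual = 37.7 / 47.5
eta_s = 0.7937

0.7937


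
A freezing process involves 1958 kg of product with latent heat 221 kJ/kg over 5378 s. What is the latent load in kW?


Q_lat = m * h_fg / t
Q_lat = 1958 * 221 / 5378
Q_lat = 80.46 kW

80.46


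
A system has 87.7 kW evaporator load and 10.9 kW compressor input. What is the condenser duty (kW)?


Q_cond = Q_evap + W
Q_cond = 87.7 + 10.9
Q_cond = 98.6 kW

98.6


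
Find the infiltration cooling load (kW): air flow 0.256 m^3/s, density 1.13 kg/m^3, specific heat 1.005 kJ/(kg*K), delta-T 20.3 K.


Q = V_dot * rho * cp * dT
Q = 0.256 * 1.13 * 1.005 * 20.3
Q = 5.902 kW

5.902


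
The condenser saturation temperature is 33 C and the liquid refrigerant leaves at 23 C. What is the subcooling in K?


Subcooling = T_cond - T_liquid
Subcooling = 33 - 23
Subcooling = 10 K

10


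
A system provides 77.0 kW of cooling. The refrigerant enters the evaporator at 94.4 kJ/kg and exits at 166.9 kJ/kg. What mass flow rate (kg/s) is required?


dh = 166.9 - 94.4 = 72.5 kJ/kg
m_dot = Q / dh = 77.0 / 72.5 = 1.0621 kg/s

1.0621


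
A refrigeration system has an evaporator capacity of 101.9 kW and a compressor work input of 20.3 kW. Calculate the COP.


COP = Q_evap / W
COP = 101.9 / 20.3
COP = 5.02

5.02


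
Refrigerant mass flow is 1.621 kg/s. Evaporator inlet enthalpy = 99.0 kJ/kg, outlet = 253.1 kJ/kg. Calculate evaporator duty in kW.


dh = 253.1 - 99.0 = 154.1 kJ/kg
Q_evap = m_dot * dh = 1.621 * 154.1
Q_evap = 249.8 kW

249.8


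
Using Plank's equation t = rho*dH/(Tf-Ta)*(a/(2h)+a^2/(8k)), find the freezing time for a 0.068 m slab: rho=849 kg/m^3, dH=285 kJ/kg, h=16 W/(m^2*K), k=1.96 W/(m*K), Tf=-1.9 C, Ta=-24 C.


dT = -1.9 - (-24) = 22.1 K
term1 = a/(2h) = 0.068/(2*16) = 0.002125
term2 = a^2/(8k) = 0.068^2/(8*1.96) = 0.0002948979592
t = rho*dH*1000/dT * (term1 + term2)
t = 849*285*1000/22.1 * (0.002125 + 0.0002948979592)
t = 26495 s

26495


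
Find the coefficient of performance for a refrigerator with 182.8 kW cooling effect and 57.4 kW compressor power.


COP = Q_evap / W
COP = 182.8 / 57.4
COP = 3.185

3.185


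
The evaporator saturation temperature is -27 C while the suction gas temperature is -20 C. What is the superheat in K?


Superheat = T_suction - T_evap
Superheat = -20 - (-27)
Superheat = 7 K

7


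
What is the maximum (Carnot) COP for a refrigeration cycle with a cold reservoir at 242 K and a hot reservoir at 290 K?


dT = 290 - 242 = 48 K
COP_carnot = T_cold / dT = 242 / 48
COP_carnot = 5.042

5.042


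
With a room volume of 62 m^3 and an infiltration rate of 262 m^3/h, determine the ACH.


ACH = flow / volume
ACH = 262 / 62
ACH = 4.226

4.226


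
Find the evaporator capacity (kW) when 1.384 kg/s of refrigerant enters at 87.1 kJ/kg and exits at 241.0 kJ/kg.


dh = 241.0 - 87.1 = 153.9 kJ/kg
Q_evap = m_dot * dh = 1.384 * 153.9
Q_evap = 213.0 kW

213.0


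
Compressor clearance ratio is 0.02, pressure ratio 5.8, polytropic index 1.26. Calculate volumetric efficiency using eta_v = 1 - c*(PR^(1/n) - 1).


PR^(1/n) = 5.8^(1/1.26) = 4.03548031
eta_v = 1 - 0.02 * (4.03548031 - 1)
eta_v = 0.9393

0.9393


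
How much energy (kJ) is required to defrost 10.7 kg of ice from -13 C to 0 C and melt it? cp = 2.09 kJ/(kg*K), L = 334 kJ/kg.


Sensible heat = cp * dT = 2.09 * 13 = 27.17 kJ/kg
Total per kg = 27.17 + 334 = 361.17 kJ/kg
Q = m * total = 10.7 * 361.17
Q = 3864.5 kJ

3864.5


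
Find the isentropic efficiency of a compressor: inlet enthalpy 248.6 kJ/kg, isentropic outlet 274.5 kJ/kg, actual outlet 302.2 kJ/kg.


dh_ideal = 274.5 - 248.6 = 25.9 kJ/kg
dh_actual = 302.2 - 248.6 = 53.6 kJ/kg
eta_s = dh_ideal / dh_actual = 25.9 / 53.6
eta_s = 0.4832

0.4832


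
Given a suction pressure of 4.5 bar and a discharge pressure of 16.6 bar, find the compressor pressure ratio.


PR = P_high / P_low
PR = 16.6 / 4.5
PR = 3.689

3.689


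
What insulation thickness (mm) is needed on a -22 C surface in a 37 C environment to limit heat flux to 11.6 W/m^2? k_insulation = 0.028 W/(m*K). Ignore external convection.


dT = 37 - (-22) = 59 K
thickness = k * dT / q_max * 1000
thickness = 0.028 * 59 / 11.6 * 1000
thickness = 142.4 mm

142.4


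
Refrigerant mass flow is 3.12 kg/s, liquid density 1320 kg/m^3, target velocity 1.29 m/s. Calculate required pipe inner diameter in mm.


A = m_dot / (rho * v) = 3.12 / (1320 * 1.29) = 0.001832276251 m^2
d = sqrt(4*A/pi) * 1000
d = 48.3 mm

48.3


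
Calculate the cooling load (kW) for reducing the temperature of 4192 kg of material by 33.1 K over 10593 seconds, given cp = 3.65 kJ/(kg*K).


Q = m * cp * dT / t
Q = 4192 * 3.65 * 33.1 / 10593
Q = 47.81 kW

47.81


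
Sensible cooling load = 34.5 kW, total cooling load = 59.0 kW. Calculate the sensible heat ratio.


SHR = Q_sensible / Q_total
SHR = 34.5 / 59.0
SHR = 0.585

0.585


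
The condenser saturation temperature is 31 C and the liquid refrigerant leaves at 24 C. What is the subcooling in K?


Subcooling = T_cond - T_liquid
Subcooling = 31 - 24
Subcooling = 7 K

7


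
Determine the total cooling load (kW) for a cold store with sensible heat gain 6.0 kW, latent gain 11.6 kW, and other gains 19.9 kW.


Q_total = Q_s + Q_l + Q_misc
Q_total = 6.0 + 11.6 + 19.9
Q_total = 37.5 kW

37.5


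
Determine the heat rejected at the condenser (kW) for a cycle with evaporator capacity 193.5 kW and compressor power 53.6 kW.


Q_cond = Q_evap + W
Q_cond = 193.5 + 53.6
Q_cond = 247.1 kW

247.1


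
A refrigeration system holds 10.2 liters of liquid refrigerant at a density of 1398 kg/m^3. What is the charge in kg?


Charge = V * rho / 1000
Charge = 10.2 * 1398 / 1000
Charge = 14.26 kg

14.26


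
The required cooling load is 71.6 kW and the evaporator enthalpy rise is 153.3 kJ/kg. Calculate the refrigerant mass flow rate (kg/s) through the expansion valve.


m_dot = Q / dh
m_dot = 71.6 / 153.3
m_dot = 0.4671 kg/s

0.4671


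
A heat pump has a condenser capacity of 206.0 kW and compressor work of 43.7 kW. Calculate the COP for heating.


COP_hp = Q_cond / W
COP_hp = 206.0 / 43.7
COP_hp = 4.714

4.714


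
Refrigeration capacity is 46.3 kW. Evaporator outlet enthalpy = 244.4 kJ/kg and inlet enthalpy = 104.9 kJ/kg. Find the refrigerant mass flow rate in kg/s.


dh = 244.4 - 104.9 = 139.5 kJ/kg
m_dot = Q / dh = 46.3 / 139.5 = 0.3319 kg/s

0.3319


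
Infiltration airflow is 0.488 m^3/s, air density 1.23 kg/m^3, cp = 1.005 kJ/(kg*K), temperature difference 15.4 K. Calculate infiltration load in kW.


Q = V_dot * rho * cp * dT
Q = 0.488 * 1.23 * 1.005 * 15.4
Q = 9.29 kW

9.29


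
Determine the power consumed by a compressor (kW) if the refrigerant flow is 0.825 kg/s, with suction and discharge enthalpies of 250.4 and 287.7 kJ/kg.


dh = 287.7 - 250.4 = 37.3 kJ/kg
W = m_dot * dh = 0.825 * 37.3 = 30.77 kW

30.77


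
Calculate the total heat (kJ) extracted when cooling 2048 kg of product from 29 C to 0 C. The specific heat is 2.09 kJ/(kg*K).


dT = 29 - (0) = 29 K
Q = m * cp * dT = 2048 * 2.09 * 29
Q = 124129 kJ

124129


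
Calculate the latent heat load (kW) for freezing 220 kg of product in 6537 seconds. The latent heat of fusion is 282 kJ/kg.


Q_lat = m * h_fg / t
Q_lat = 220 * 282 / 6537
Q_lat = 9.49 kW

9.49


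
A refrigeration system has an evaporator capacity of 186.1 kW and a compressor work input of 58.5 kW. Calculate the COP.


COP = Q_evap / W
COP = 186.1 / 58.5
COP = 3.181

3.181


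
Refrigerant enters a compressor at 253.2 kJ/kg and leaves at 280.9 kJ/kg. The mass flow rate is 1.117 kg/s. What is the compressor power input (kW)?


dh = 280.9 - 253.2 = 27.7 kJ/kg
W = m_dot * dh = 1.117 * 27.7 = 30.94 kW

30.94


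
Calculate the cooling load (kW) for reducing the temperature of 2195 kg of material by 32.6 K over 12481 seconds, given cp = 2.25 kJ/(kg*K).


Q = m * cp * dT / t
Q = 2195 * 2.25 * 32.6 / 12481
Q = 12.9 kW

12.9


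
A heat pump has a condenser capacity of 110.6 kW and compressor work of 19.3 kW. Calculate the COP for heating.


COP_hp = Q_cond / W
COP_hp = 110.6 / 19.3
COP_hp = 5.731

5.731


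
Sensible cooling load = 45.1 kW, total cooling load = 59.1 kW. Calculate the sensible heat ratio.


SHR = Q_sensible / Q_total
SHR = 45.1 / 59.1
SHR = 0.763

0.763


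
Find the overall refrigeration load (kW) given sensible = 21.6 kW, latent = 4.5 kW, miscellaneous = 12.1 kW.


Q_total = Q_s + Q_l + Q_misc
Q_total = 21.6 + 4.5 + 12.1
Q_total = 38.2 kW

38.2


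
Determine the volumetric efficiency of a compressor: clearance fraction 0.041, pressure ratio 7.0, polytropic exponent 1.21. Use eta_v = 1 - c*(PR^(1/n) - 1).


PR^(1/n) = 7.0^(1/1.21) = 4.99376536
eta_v = 1 - 0.041 * (4.99376536 - 1)
eta_v = 0.8363

0.8363


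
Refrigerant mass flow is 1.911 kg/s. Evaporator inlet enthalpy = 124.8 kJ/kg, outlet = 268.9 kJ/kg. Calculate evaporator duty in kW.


dh = 268.9 - 124.8 = 144.1 kJ/kg
Q_evap = m_dot * dh = 1.911 * 144.1
Q_evap = 275.38 kW

275.38


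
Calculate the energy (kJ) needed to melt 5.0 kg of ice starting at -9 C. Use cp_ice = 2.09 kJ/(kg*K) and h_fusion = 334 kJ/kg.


Sensible heat = cp * dT = 2.09 * 9 = 18.81 kJ/kg
Total per kg = 18.81 + 334 = 352.81 kJ/kg
Q = m * total = 5.0 * 352.81
Q = 1764.1 kJ

1764.1


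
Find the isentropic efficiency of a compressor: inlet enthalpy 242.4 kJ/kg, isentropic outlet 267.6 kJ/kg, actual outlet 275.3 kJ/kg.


dh_ideal = 267.6 - 242.4 = 25.2 kJ/kg
dh_actual = 275.3 - 242.4 = 32.9 kJ/kg
eta_s = dh_ideal / dh_actual = 25.2 / 32.9
eta_s = 0.766

0.766


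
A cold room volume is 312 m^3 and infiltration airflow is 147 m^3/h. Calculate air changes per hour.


ACH = flow / volume
ACH = 147 / 312
ACH = 0.471

0.471


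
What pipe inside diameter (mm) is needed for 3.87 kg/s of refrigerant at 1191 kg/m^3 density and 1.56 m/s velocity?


A = m_dot / (rho * v) = 3.87 / (1191 * 1.56) = 0.002082929665 m^2
d = sqrt(4*A/pi) * 1000
d = 51.5 mm

51.5


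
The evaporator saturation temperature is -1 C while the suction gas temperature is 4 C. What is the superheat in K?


Superheat = T_suction - T_evap
Superheat = 4 - (-1)
Superheat = 5 K

5


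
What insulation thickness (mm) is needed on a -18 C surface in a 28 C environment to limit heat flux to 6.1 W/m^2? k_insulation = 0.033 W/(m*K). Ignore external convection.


dT = 28 - (-18) = 46 K
thickness = k * dT / q_max * 1000
thickness = 0.033 * 46 / 6.1 * 1000
thickness = 248.9 mm

248.9


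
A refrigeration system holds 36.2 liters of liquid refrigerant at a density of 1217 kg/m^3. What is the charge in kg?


Charge = V * rho / 1000
Charge = 36.2 * 1217 / 1000
Charge = 44.06 kg

44.06


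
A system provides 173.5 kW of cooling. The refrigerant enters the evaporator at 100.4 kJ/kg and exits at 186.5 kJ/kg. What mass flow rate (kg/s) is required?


dh = 186.5 - 100.4 = 86.1 kJ/kg
m_dot = Q / dh = 173.5 / 86.1 = 2.0151 kg/s

2.0151


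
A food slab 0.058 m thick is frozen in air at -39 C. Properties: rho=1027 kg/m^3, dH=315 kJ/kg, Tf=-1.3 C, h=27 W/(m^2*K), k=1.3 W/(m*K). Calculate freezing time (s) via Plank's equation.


dT = -1.3 - (-39) = 37.7 K
term1 = a/(2h) = 0.058/(2*27) = 0.001074074074
term2 = a^2/(8k) = 0.058^2/(8*1.3) = 0.0003234615385
t = rho*dH*1000/dT * (term1 + term2)
t = 1027*315*1000/37.7 * (0.001074074074 + 0.0003234615385)
t = 11992 s

11992


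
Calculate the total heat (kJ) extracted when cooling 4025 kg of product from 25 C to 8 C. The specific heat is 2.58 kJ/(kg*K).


dT = 25 - (8) = 17 K
Q = m * cp * dT = 4025 * 2.58 * 17
Q = 176537 kJ

176537


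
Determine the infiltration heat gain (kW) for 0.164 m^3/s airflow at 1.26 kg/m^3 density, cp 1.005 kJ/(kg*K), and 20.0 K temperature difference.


Q = V_dot * rho * cp * dT
Q = 0.164 * 1.26 * 1.005 * 20.0
Q = 4.153 kW

4.153


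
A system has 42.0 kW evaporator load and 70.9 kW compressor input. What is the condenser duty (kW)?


Q_cond = Q_evap + W
Q_cond = 42.0 + 70.9
Q_cond = 112.9 kW

112.9


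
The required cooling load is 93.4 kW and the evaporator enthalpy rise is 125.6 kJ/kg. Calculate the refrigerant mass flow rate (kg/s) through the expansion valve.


m_dot = Q / dh
m_dot = 93.4 / 125.6
m_dot = 0.7436 kg/s

0.7436


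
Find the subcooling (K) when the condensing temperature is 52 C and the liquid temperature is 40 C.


Subcooling = T_cond - T_liquid
Subcooling = 52 - 40
Subcooling = 12 K

12


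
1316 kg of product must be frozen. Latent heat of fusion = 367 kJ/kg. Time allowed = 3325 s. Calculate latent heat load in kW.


Q_lat = m * h_fg / t
Q_lat = 1316 * 367 / 3325
Q_lat = 145.25 kW

145.25


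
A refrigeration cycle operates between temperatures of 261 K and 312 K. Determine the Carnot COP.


dT = 312 - 261 = 51 K
COP_carnot = T_cold / dT = 261 / 51
COP_carnot = 5.118

5.118


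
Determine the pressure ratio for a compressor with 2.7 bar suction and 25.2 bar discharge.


PR = P_high / P_low
PR = 25.2 / 2.7
PR = 9.333

9.333


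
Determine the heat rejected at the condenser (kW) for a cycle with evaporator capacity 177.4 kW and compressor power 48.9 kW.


Q_cond = Q_evap + W
Q_cond = 177.4 + 48.9
Q_cond = 226.3 kW

226.3


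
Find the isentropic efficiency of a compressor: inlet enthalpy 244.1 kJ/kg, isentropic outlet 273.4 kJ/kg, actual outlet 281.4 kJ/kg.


dh_ideal = 273.4 - 244.1 = 29.3 kJ/kg
dh_actual = 281.4 - 244.1 = 37.3 kJ/kg
eta_s = dh_ideal / dh_actual = 29.3 / 37.3
eta_s = 0.7855

0.7855


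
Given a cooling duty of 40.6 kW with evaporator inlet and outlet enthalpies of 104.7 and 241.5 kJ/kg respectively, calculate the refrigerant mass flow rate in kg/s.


dh = 241.5 - 104.7 = 136.8 kJ/kg
m_dot = Q / dh = 40.6 / 136.8 = 0.2968 kg/s

0.2968


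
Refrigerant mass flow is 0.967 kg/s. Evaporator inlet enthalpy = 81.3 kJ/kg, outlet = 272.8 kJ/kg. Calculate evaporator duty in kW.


dh = 272.8 - 81.3 = 191.5 kJ/kg
Q_evap = m_dot * dh = 0.967 * 191.5
Q_evap = 185.18 kW

185.18


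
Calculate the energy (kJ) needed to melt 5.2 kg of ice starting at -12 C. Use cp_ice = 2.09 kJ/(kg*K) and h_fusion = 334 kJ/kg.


Sensible heat = cp * dT = 2.09 * 12 = 25.08 kJ/kg
Total per kg = 25.08 + 334 = 359.08 kJ/kg
Q = m * total = 5.2 * 359.08
Q = 1867.2 kJ

1867.2


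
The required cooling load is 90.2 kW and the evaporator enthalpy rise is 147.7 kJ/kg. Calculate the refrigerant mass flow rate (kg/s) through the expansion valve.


m_dot = Q / dh
m_dot = 90.2 / 147.7
m_dot = 0.6107 kg/s

0.6107


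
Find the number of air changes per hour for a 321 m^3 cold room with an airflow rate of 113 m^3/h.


ACH = flow / volume
ACH = 113 / 321
ACH = 0.352

0.352


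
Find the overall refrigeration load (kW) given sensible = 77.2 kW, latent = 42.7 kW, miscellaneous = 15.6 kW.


Q_total = Q_s + Q_l + Q_misc
Q_total = 77.2 + 42.7 + 15.6
Q_total = 135.5 kW

135.5


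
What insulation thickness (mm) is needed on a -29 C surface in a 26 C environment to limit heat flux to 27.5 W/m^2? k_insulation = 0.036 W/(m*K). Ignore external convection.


dT = 26 - (-29) = 55 K
thickness = k * dT / q_max * 1000
thickness = 0.036 * 55 / 27.5 * 1000
thickness = 72.0 mm

72.0


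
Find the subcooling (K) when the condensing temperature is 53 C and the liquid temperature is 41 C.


Subcooling = T_cond - T_liquid
Subcooling = 53 - 41
Subcooling = 12 K

12


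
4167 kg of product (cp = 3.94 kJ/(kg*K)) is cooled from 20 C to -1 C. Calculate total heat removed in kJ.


dT = 20 - (-1) = 21 K
Q = m * cp * dT = 4167 * 3.94 * 21
Q = 344778 kJ

344778


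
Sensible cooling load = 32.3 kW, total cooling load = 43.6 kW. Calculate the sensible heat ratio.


SHR = Q_sensible / Q_total
SHR = 32.3 / 43.6
SHR = 0.741

0.741


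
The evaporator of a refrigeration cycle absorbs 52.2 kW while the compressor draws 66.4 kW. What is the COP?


COP = Q_evap / W
COP = 52.2 / 66.4
COP = 0.786

0.786


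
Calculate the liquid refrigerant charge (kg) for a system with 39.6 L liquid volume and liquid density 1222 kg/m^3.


Charge = V * rho / 1000
Charge = 39.6 * 1222 / 1000
Charge = 48.39 kg

48.39


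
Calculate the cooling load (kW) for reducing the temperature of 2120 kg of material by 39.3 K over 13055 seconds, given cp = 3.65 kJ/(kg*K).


Q = m * cp * dT / t
Q = 2120 * 3.65 * 39.3 / 13055
Q = 23.294 kW

23.294


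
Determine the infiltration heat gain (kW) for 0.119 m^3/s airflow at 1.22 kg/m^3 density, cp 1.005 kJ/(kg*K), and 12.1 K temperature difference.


Q = V_dot * rho * cp * dT
Q = 0.119 * 1.22 * 1.005 * 12.1
Q = 1.765 kW

1.765


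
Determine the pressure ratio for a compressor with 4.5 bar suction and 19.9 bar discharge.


PR = P_high / P_low
PR = 19.9 / 4.5
PR = 4.422

4.422


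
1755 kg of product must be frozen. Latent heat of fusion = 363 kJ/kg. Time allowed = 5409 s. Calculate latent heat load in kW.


Q_lat = m * h_fg / t
Q_lat = 1755 * 363 / 5409
Q_lat = 117.78 kW

117.78


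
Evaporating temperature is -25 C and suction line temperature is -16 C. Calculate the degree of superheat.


Superheat = T_suction - T_evap
Superheat = -16 - (-25)
Superheat = 9 K

9


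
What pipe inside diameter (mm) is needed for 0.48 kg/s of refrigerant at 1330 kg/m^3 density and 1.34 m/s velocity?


A = m_dot / (rho * v) = 0.48 / (1330 * 1.34) = 0.0002693300415 m^2
d = sqrt(4*A/pi) * 1000
d = 18.5 mm

18.5


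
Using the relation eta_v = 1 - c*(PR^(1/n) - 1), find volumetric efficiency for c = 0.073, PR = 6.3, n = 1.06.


PR^(1/n) = 6.3^(1/1.06) = 5.67668581
eta_v = 1 - 0.073 * (5.67668581 - 1)
eta_v = 0.6586

0.6586


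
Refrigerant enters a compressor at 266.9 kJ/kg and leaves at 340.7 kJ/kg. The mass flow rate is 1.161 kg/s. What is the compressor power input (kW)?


dh = 340.7 - 266.9 = 73.8 kJ/kg
W = m_dot * dh = 1.161 * 73.8 = 85.68 kW

85.68
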